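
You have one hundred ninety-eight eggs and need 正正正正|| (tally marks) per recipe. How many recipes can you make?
Convert one hundred ninety-eight (English words) → 1×100 + 98 = 198 (decimal)
Convert 正正正正|| (tally marks) → 5 + 5 + 5 + 5 + 2 = 22 (decimal)
Compute 198 ÷ 22 = 9
9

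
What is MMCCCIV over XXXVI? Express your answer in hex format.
Convert MMCCCIV (Roman numeral) → 1000 + 1000 + 100 + 100 + 100 + 4 = 2304 (decimal)
Convert XXXVI (Roman numeral) → 10 + 10 + 10 + 5 + 1 = 36 (decimal)
Compute 2304 ÷ 36 = 64
Convert 64 (decimal) → 64 = 4×16 → 0x40 (hexadecimal)
0x40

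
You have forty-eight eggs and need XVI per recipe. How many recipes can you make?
Convert forty-eight (English words) → 48 (decimal)
Convert XVI (Roman numeral) → 10 + 5 + 1 = 16 (decimal)
Compute 48 ÷ 16 = 3
3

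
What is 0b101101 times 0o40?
Convert 0b101101 (binary) → 32 + 8 + 4 + 1 = 45 (decimal)
Convert 0o40 (octal) → 4×8 = 32 (decimal)
Compute 45 × 32 = 1440
1440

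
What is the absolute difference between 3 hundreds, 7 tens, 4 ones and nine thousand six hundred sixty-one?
Convert 3 hundreds, 7 tens, 4 ones (place-value notation) → 3×100 + 7×10 + 4 = 374 (decimal)
Convert nine thousand six hundred sixty-one (English words) → 9×1000 + 6×100 + 61 = 9661 (decimal)
Compute |374 - 9661| = 9287
9287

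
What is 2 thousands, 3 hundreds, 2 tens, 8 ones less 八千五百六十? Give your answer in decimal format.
Convert 2 thousands, 3 hundreds, 2 tens, 8 ones (place-value notation) → 2×1000 + 3×100 + 2×10 + 8 = 2328 (decimal)
Convert 八千五百六十 (Chinese numeral) → 8×1000 + 5×100 + 6×10 = 8560 (decimal)
Compute 2328 - 8560 = -6232
-6232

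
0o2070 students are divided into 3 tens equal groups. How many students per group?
Convert 0o2070 (octal) → 2×512 + 7×8 = 1080 (decimal)
Convert 3 tens (place-value notation) → 3×10 = 30 (decimal)
Compute 1080 ÷ 30 = 36
36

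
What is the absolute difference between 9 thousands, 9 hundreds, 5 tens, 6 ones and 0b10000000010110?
Convert 9 thousands, 9 hundreds, 5 tens, 6 ones (place-value notation) → 9×1000 + 9×100 + 5×10 + 6 = 9956 (decimal)
Convert 0b10000000010110 (binary) → 8192 + 16 + 4 + 2 = 8214 (decimal)
Compute |9956 - 8214| = 1742
1742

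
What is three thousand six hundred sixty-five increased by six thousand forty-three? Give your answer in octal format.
Convert three thousand six hundred sixty-five (English words) → 3×1000 + 6×100 + 65 = 3665 (decimal)
Convert six thousand forty-three (English words) → 6×1000 + 43 = 6043 (decimal)
Compute 3665 + 6043 = 9708
Convert 9708 (decimal) → 9708 = 2×4096 + 2×512 + 7×64 + 5×8 + 4 → 0o22754 (octal)
0o22754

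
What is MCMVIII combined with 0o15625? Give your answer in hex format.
Convert MCMVIII (Roman numeral) → 1000 + 900 + 5 + 1 + 1 + 1 = 1908 (decimal)
Convert 0o15625 (octal) → 1×4096 + 5×512 + 6×64 + 2×8 + 5 = 7061 (decimal)
Compute 1908 + 7061 = 8969
Convert 8969 (decimal) → 8969 = 2×4096 + 3×256 + 9 → 0x2309 (hexadecimal)
0x2309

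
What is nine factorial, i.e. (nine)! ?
Convert nine (English words) → 9 (decimal)
Compute 9! = 362880
362880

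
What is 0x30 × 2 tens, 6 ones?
Convert 0x30 (hexadecimal) → 3×16 = 48 (decimal)
Convert 2 tens, 6 ones (place-value notation) → 2×10 + 6 = 26 (decimal)
Compute 48 × 26 = 1248
1248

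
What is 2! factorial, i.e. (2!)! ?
Convert 2! (factorial) → 2 (decimal)
Compute 2! = 2
2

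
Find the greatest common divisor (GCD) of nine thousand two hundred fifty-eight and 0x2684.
Convert nine thousand two hundred fifty-eight (English words) → 9×1000 + 2×100 + 58 = 9258 (decimal)
Convert 0x2684 (hexadecimal) → 2×4096 + 6×256 + 8×16 + 4 = 9860 (decimal)
Compute gcd(9258, 9860) = 2
2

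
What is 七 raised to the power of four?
Convert 七 (Chinese numeral) → 7 (decimal)
Convert four (English words) → 4 (decimal)
Compute 7 ^ 4 = 2401
2401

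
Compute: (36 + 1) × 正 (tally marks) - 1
Convert 正 (tally marks) → 5 (decimal)
Expression in decimal: (36 + 1) × 5 - 1
Parentheses first: 36 + 1 = 37
Multiply: 37 × 5 = 185
Subtract: 185 - 1 = 184
184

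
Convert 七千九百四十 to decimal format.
Convert 七千九百四十 (Chinese numeral) → 7×1000 + 9×100 + 4×10 = 7940 (decimal)
7940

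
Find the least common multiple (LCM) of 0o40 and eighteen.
Convert 0o40 (octal) → 4×8 = 32 (decimal)
Convert eighteen (English words) → 18 (decimal)
Compute lcm(32, 18) = 288
288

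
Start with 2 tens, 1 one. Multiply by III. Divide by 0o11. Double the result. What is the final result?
Convert 2 tens, 1 one (place-value notation) → 2×10 + 1 = 21 (decimal)
Start: 21
Convert III (Roman numeral) → 1 + 1 + 1 = 3 (decimal)
21 × 3 = 63
Convert 0o11 (octal) → 1×8 + 1 = 9 (decimal)
63 ÷ 9 = 7
7 × 2 = 14
14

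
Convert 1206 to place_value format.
Convert 1206 (decimal) → 1206 = 1×1000 + 2×100 + 6 → 1 thousand, 2 hundreds, 6 ones (place-value notation)
1 thousand, 2 hundreds, 6 ones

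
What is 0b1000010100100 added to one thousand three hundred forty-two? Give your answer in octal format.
Convert 0b1000010100100 (binary) → 4096 + 128 + 32 + 4 = 4260 (decimal)
Convert one thousand three hundred forty-two (English words) → 1×1000 + 3×100 + 42 = 1342 (decimal)
Compute 4260 + 1342 = 5602
Convert 5602 (decimal) → 5602 = 1×4096 + 2×512 + 7×64 + 4×8 + 2 → 0o12742 (octal)
0o12742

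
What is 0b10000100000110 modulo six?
Convert 0b10000100000110 (binary) → 8192 + 256 + 4 + 2 = 8454 (decimal)
Convert six (English words) → 6 (decimal)
Compute 8454 mod 6 = 0
0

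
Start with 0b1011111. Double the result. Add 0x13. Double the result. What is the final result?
Convert 0b1011111 (binary) → 64 + 16 + 8 + 4 + 2 + 1 = 95 (decimal)
Start: 95
95 × 2 = 190
Convert 0x13 (hexadecimal) → 1×16 + 3 = 19 (decimal)
190 + 19 = 209
209 × 2 = 418
418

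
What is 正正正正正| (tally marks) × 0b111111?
Convert 正正正正正| (tally marks) → 5 + 5 + 5 + 5 + 5 + 1 = 26 (decimal)
Convert 0b111111 (binary) → 32 + 16 + 8 + 4 + 2 + 1 = 63 (decimal)
Compute 26 × 63 = 1638
1638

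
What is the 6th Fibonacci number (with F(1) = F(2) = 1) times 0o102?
Convert the 6th Fibonacci number (with F(1) = F(2) = 1) (Fibonacci index) → 1, 1, 2, 3, 5, 8 → 8 (decimal)
Convert 0o102 (octal) → 1×64 + 2 = 66 (decimal)
Compute 8 × 66 = 528
528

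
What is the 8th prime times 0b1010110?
Convert the 8th prime (prime index) → 19 (decimal)
Convert 0b1010110 (binary) → 64 + 16 + 4 + 2 = 86 (decimal)
Compute 19 × 86 = 1634
1634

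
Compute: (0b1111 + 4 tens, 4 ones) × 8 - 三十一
Convert 0b1111 (binary) → 8 + 4 + 2 + 1 = 15 (decimal)
Convert 4 tens, 4 ones (place-value notation) → 4×10 + 4 = 44 (decimal)
Convert 三十一 (Chinese numeral) → 3×10 + 1 = 31 (decimal)
Expression in decimal: (15 + 44) × 8 - 31
Parentheses first: 15 + 44 = 59
Multiply: 59 × 8 = 472
Subtract: 472 - 31 = 441
441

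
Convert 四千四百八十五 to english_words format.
Convert 四千四百八十五 (Chinese numeral) → 4×1000 + 4×100 + 8×10 + 5 = 4485 (decimal)
Convert 4485 (decimal) → 4485 = 4×1000 + 4×100 + 85 → four thousand four hundred eighty-five (English words)
four thousand four hundred eighty-five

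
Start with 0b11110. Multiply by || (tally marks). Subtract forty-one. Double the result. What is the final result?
Convert 0b11110 (binary) → 16 + 8 + 4 + 2 = 30 (decimal)
Start: 30
Convert || (tally marks) → 2 (decimal)
30 × 2 = 60
Convert forty-one (English words) → 41 (decimal)
60 - 41 = 19
19 × 2 = 38
38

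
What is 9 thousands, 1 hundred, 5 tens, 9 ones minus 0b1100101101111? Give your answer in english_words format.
Convert 9 thousands, 1 hundred, 5 tens, 9 ones (place-value notation) → 9×1000 + 1×100 + 5×10 + 9 = 9159 (decimal)
Convert 0b1100101101111 (binary) → 4096 + 2048 + 256 + 64 + 32 + 8 + 4 + 2 + 1 = 6511 (decimal)
Compute 9159 - 6511 = 2648
Convert 2648 (decimal) → 2648 = 2×1000 + 6×100 + 48 → two thousand six hundred forty-eight (English words)
two thousand six hundred forty-eight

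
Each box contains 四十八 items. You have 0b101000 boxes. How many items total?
Convert 四十八 (Chinese numeral) → 4×10 + 8 = 48 (decimal)
Convert 0b101000 (binary) → 32 + 8 = 40 (decimal)
Compute 48 × 40 = 1920
1920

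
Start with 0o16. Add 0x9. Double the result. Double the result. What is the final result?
Convert 0o16 (octal) → 1×8 + 6 = 14 (decimal)
Start: 14
Convert 0x9 (hexadecimal) → 9 (decimal)
14 + 9 = 23
23 × 2 = 46
46 × 2 = 92
92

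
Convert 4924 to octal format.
Convert 4924 (decimal) → 4924 = 1×4096 + 1×512 + 4×64 + 7×8 + 4 → 0o11474 (octal)
0o11474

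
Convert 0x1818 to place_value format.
Convert 0x1818 (hexadecimal) → 1×4096 + 8×256 + 1×16 + 8 = 6168 (decimal)
Convert 6168 (decimal) → 6168 = 6×1000 + 1×100 + 6×10 + 8 → 6 thousands, 1 hundred, 6 tens, 8 ones (place-value notation)
6 thousands, 1 hundred, 6 tens, 8 ones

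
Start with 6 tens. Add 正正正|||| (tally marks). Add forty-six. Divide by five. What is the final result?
Convert 6 tens (place-value notation) → 6×10 = 60 (decimal)
Start: 60
Convert 正正正|||| (tally marks) → 5 + 5 + 5 + 4 = 19 (decimal)
60 + 19 = 79
Convert forty-six (English words) → 46 (decimal)
79 + 46 = 125
Convert five (English words) → 5 (decimal)
125 ÷ 5 = 25
25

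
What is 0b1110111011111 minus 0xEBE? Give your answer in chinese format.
Convert 0b1110111011111 (binary) → 4096 + 2048 + 1024 + 256 + 128 + 64 + 16 + 8 + 4 + 2 + 1 = 7647 (decimal)
Convert 0xEBE (hexadecimal) → 14×256 + 11×16 + 14 = 3774 (decimal)
Compute 7647 - 3774 = 3873
Convert 3873 (decimal) → 3873 = 3×1000 + 8×100 + 7×10 + 3 → 三千八百七十三 (Chinese numeral)
三千八百七十三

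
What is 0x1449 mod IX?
Convert 0x1449 (hexadecimal) → 1×4096 + 4×256 + 4×16 + 9 = 5193 (decimal)
Convert IX (Roman numeral) → 9 (decimal)
Compute 5193 mod 9 = 0
0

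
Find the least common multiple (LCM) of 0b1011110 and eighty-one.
Convert 0b1011110 (binary) → 64 + 16 + 8 + 4 + 2 = 94 (decimal)
Convert eighty-one (English words) → 81 (decimal)
Compute lcm(94, 81) = 7614
7614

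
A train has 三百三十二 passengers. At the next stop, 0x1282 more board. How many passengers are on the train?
Convert 三百三十二 (Chinese numeral) → 3×100 + 3×10 + 2 = 332 (decimal)
Convert 0x1282 (hexadecimal) → 1×4096 + 2×256 + 8×16 + 2 = 4738 (decimal)
Compute 332 + 4738 = 5070
5070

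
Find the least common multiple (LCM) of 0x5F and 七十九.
Convert 0x5F (hexadecimal) → 5×16 + 15 = 95 (decimal)
Convert 七十九 (Chinese numeral) → 7×10 + 9 = 79 (decimal)
Compute lcm(95, 79) = 7505
7505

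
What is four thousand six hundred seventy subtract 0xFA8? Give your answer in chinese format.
Convert four thousand six hundred seventy (English words) → 4×1000 + 6×100 + 70 = 4670 (decimal)
Convert 0xFA8 (hexadecimal) → 15×256 + 10×16 + 8 = 4008 (decimal)
Compute 4670 - 4008 = 662
Convert 662 (decimal) → 662 = 6×100 + 6×10 + 2 → 六百六十二 (Chinese numeral)
六百六十二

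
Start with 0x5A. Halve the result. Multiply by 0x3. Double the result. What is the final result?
Convert 0x5A (hexadecimal) → 5×16 + 10 = 90 (decimal)
Start: 90
90 ÷ 2 = 45
Convert 0x3 (hexadecimal) → 3 (decimal)
45 × 3 = 135
135 × 2 = 270
270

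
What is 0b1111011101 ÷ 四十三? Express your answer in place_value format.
Convert 0b1111011101 (binary) → 512 + 256 + 128 + 64 + 16 + 8 + 4 + 1 = 989 (decimal)
Convert 四十三 (Chinese numeral) → 4×10 + 3 = 43 (decimal)
Compute 989 ÷ 43 = 23
Convert 23 (decimal) → 23 = 2×10 + 3 → 2 tens, 3 ones (place-value notation)
2 tens, 3 ones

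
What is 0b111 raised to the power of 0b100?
Convert 0b111 (binary) → 4 + 2 + 1 = 7 (decimal)
Convert 0b100 (binary) → 4 (decimal)
Compute 7 ^ 4 = 2401
2401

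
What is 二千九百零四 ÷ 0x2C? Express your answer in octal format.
Convert 二千九百零四 (Chinese numeral) → 2×1000 + 9×100 + 4 = 2904 (decimal)
Convert 0x2C (hexadecimal) → 2×16 + 12 = 44 (decimal)
Compute 2904 ÷ 44 = 66
Convert 66 (decimal) → 66 = 1×64 + 2 → 0o102 (octal)
0o102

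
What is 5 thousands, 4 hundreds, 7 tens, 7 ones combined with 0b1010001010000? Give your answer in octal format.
Convert 5 thousands, 4 hundreds, 7 tens, 7 ones (place-value notation) → 5×1000 + 4×100 + 7×10 + 7 = 5477 (decimal)
Convert 0b1010001010000 (binary) → 4096 + 1024 + 64 + 16 = 5200 (decimal)
Compute 5477 + 5200 = 10677
Convert 10677 (decimal) → 10677 = 2×4096 + 4×512 + 6×64 + 6×8 + 5 → 0o24665 (octal)
0o24665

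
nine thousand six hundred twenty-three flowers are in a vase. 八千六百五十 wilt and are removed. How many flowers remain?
Convert nine thousand six hundred twenty-three (English words) → 9×1000 + 6×100 + 23 = 9623 (decimal)
Convert 八千六百五十 (Chinese numeral) → 8×1000 + 6×100 + 5×10 = 8650 (decimal)
Compute 9623 - 8650 = 973
973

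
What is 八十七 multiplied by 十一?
Convert 八十七 (Chinese numeral) → 8×10 + 7 = 87 (decimal)
Convert 十一 (Chinese numeral) → 1×10 + 1 = 11 (decimal)
Compute 87 × 11 = 957
957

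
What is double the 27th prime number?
The 27th prime number = 103
Compute 103 × 2 = 206
206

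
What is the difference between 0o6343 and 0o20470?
Convert 0o6343 (octal) → 6×512 + 3×64 + 4×8 + 3 = 3299 (decimal)
Convert 0o20470 (octal) → 2×4096 + 4×64 + 7×8 = 8504 (decimal)
Difference: |3299 - 8504| = 5205
5205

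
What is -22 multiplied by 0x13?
Convert 0x13 (hexadecimal) → 1×16 + 3 = 19 (decimal)
Compute -22 × 19 = -418
-418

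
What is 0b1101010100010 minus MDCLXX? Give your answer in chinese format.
Convert 0b1101010100010 (binary) → 4096 + 2048 + 512 + 128 + 32 + 2 = 6818 (decimal)
Convert MDCLXX (Roman numeral) → 1000 + 500 + 100 + 50 + 10 + 10 = 1670 (decimal)
Compute 6818 - 1670 = 5148
Convert 5148 (decimal) → 5148 = 5×1000 + 1×100 + 4×10 + 8 → 五千一百四十八 (Chinese numeral)
五千一百四十八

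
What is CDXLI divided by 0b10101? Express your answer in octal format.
Convert CDXLI (Roman numeral) → 400 + 40 + 1 = 441 (decimal)
Convert 0b10101 (binary) → 16 + 4 + 1 = 21 (decimal)
Compute 441 ÷ 21 = 21
Convert 21 (decimal) → 21 = 2×8 + 5 → 0o25 (octal)
0o25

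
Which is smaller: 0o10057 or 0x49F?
Convert 0o10057 (octal) → 1×4096 + 5×8 + 7 = 4143 (decimal)
Convert 0x49F (hexadecimal) → 4×256 + 9×16 + 15 = 1183 (decimal)
Compare 4143 vs 1183: smaller = 1183
1183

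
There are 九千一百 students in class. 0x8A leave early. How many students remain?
Convert 九千一百 (Chinese numeral) → 9×1000 + 1×100 = 9100 (decimal)
Convert 0x8A (hexadecimal) → 8×16 + 10 = 138 (decimal)
Compute 9100 - 138 = 8962
8962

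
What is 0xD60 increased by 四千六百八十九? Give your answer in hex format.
Convert 0xD60 (hexadecimal) → 13×256 + 6×16 = 3424 (decimal)
Convert 四千六百八十九 (Chinese numeral) → 4×1000 + 6×100 + 8×10 + 9 = 4689 (decimal)
Compute 3424 + 4689 = 8113
Convert 8113 (decimal) → 8113 = 1×4096 + 15×256 + 11×16 + 1 → 0x1FB1 (hexadecimal)
0x1FB1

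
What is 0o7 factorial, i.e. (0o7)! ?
Convert 0o7 (octal) → 7 (decimal)
Compute 7! = 5040
5040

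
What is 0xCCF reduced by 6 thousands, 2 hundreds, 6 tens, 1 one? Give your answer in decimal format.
Convert 0xCCF (hexadecimal) → 12×256 + 12×16 + 15 = 3279 (decimal)
Convert 6 thousands, 2 hundreds, 6 tens, 1 one (place-value notation) → 6×1000 + 2×100 + 6×10 + 1 = 6261 (decimal)
Compute 3279 - 6261 = -2982
-2982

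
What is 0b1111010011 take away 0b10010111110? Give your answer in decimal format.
Convert 0b1111010011 (binary) → 512 + 256 + 128 + 64 + 16 + 2 + 1 = 979 (decimal)
Convert 0b10010111110 (binary) → 1024 + 128 + 32 + 16 + 8 + 4 + 2 = 1214 (decimal)
Compute 979 - 1214 = -235
-235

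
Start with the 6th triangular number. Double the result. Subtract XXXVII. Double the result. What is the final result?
Convert the 6th triangular number (triangular index) → 6×7/2 = 21 (decimal)
Start: 21
21 × 2 = 42
Convert XXXVII (Roman numeral) → 10 + 10 + 10 + 5 + 1 + 1 = 37 (decimal)
42 - 37 = 5
5 × 2 = 10
10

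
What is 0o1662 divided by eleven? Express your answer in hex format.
Convert 0o1662 (octal) → 1×512 + 6×64 + 6×8 + 2 = 946 (decimal)
Convert eleven (English words) → 11 (decimal)
Compute 946 ÷ 11 = 86
Convert 86 (decimal) → 86 = 5×16 + 6 → 0x56 (hexadecimal)
0x56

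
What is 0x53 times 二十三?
Convert 0x53 (hexadecimal) → 5×16 + 3 = 83 (decimal)
Convert 二十三 (Chinese numeral) → 2×10 + 3 = 23 (decimal)
Compute 83 × 23 = 1909
1909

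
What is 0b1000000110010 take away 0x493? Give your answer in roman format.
Convert 0b1000000110010 (binary) → 4096 + 32 + 16 + 2 = 4146 (decimal)
Convert 0x493 (hexadecimal) → 4×256 + 9×16 + 3 = 1171 (decimal)
Compute 4146 - 1171 = 2975
Convert 2975 (decimal) → 2975 = 1000 + 1000 + 900 + 50 + 10 + 10 + 5 → MMCMLXXV (Roman numeral)
MMCMLXXV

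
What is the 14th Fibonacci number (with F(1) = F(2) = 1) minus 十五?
The 14th Fibonacci number (with F(1) = F(2) = 1): 1, 1, 2, 3, 5, 8, 13, 21, 34, 55, 89, 144, 233, 377 → 377
Convert 十五 (Chinese numeral) → 1×10 + 5 = 15 (decimal)
Compute 377 - 15 = 362
362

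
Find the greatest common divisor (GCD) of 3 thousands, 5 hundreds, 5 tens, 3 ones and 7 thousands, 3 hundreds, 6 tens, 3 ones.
Convert 3 thousands, 5 hundreds, 5 tens, 3 ones (place-value notation) → 3×1000 + 5×100 + 5×10 + 3 = 3553 (decimal)
Convert 7 thousands, 3 hundreds, 6 tens, 3 ones (place-value notation) → 7×1000 + 3×100 + 6×10 + 3 = 7363 (decimal)
Compute gcd(3553, 7363) = 1
1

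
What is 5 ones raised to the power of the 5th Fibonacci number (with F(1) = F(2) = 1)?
Convert 5 ones (place-value notation) → 5 (decimal)
Convert the 5th Fibonacci number (with F(1) = F(2) = 1) (Fibonacci index) → 1, 1, 2, 3, 5 → 5 (decimal)
Compute 5 ^ 5 = 3125
3125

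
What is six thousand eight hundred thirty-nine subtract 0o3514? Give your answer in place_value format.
Convert six thousand eight hundred thirty-nine (English words) → 6×1000 + 8×100 + 39 = 6839 (decimal)
Convert 0o3514 (octal) → 3×512 + 5×64 + 1×8 + 4 = 1868 (decimal)
Compute 6839 - 1868 = 4971
Convert 4971 (decimal) → 4971 = 4×1000 + 9×100 + 7×10 + 1 → 4 thousands, 9 hundreds, 7 tens, 1 one (place-value notation)
4 thousands, 9 hundreds, 7 tens, 1 one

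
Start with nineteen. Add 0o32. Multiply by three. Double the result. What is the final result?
Convert nineteen (English words) → 19 (decimal)
Start: 19
Convert 0o32 (octal) → 3×8 + 2 = 26 (decimal)
19 + 26 = 45
Convert three (English words) → 3 (decimal)
45 × 3 = 135
135 × 2 = 270
270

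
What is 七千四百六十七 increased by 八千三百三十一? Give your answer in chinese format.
Convert 七千四百六十七 (Chinese numeral) → 7×1000 + 4×100 + 6×10 + 7 = 7467 (decimal)
Convert 八千三百三十一 (Chinese numeral) → 8×1000 + 3×100 + 3×10 + 1 = 8331 (decimal)
Compute 7467 + 8331 = 15798
Convert 15798 (decimal) → 15798 = 1×10000 + 5×1000 + 7×100 + 9×10 + 8 → 一万五千七百九十八 (Chinese numeral)
一万五千七百九十八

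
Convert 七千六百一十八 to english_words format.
Convert 七千六百一十八 (Chinese numeral) → 7×1000 + 6×100 + 1×10 + 8 = 7618 (decimal)
Convert 7618 (decimal) → 7618 = 7×1000 + 6×100 + 18 → seven thousand six hundred eighteen (English words)
seven thousand six hundred eighteen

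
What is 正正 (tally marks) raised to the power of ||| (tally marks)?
Convert 正正 (tally marks) → 5 + 5 = 10 (decimal)
Convert ||| (tally marks) → 3 (decimal)
Compute 10 ^ 3 = 1000
1000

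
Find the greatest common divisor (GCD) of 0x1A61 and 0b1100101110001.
Convert 0x1A61 (hexadecimal) → 1×4096 + 10×256 + 6×16 + 1 = 6753 (decimal)
Convert 0b1100101110001 (binary) → 4096 + 2048 + 256 + 64 + 32 + 16 + 1 = 6513 (decimal)
Compute gcd(6753, 6513) = 3
3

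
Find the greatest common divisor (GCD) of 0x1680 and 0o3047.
Convert 0x1680 (hexadecimal) → 1×4096 + 6×256 + 8×16 = 5760 (decimal)
Convert 0o3047 (octal) → 3×512 + 4×8 + 7 = 1575 (decimal)
Compute gcd(5760, 1575) = 45
45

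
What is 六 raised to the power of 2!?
Convert 六 (Chinese numeral) → 6 (decimal)
Convert 2! (factorial) → 2 (decimal)
Compute 6 ^ 2 = 36
36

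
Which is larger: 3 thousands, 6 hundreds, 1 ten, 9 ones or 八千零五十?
Convert 3 thousands, 6 hundreds, 1 ten, 9 ones (place-value notation) → 3×1000 + 6×100 + 1×10 + 9 = 3619 (decimal)
Convert 八千零五十 (Chinese numeral) → 8×1000 + 5×10 = 8050 (decimal)
Compare 3619 vs 8050: larger = 8050
8050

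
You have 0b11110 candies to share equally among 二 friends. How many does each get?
Convert 0b11110 (binary) → 16 + 8 + 4 + 2 = 30 (decimal)
Convert 二 (Chinese numeral) → 2 (decimal)
Compute 30 ÷ 2 = 15
15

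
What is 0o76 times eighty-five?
Convert 0o76 (octal) → 7×8 + 6 = 62 (decimal)
Convert eighty-five (English words) → 85 (decimal)
Compute 62 × 85 = 5270
5270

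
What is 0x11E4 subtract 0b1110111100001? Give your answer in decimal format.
Convert 0x11E4 (hexadecimal) → 1×4096 + 1×256 + 14×16 + 4 = 4580 (decimal)
Convert 0b1110111100001 (binary) → 4096 + 2048 + 1024 + 256 + 128 + 64 + 32 + 1 = 7649 (decimal)
Compute 4580 - 7649 = -3069
-3069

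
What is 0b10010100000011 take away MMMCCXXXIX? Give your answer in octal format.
Convert 0b10010100000011 (binary) → 8192 + 1024 + 256 + 2 + 1 = 9475 (decimal)
Convert MMMCCXXXIX (Roman numeral) → 1000 + 1000 + 1000 + 100 + 100 + 10 + 10 + 10 + 9 = 3239 (decimal)
Compute 9475 - 3239 = 6236
Convert 6236 (decimal) → 6236 = 1×4096 + 4×512 + 1×64 + 3×8 + 4 → 0o14134 (octal)
0o14134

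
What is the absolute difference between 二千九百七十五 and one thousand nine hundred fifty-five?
Convert 二千九百七十五 (Chinese numeral) → 2×1000 + 9×100 + 7×10 + 5 = 2975 (decimal)
Convert one thousand nine hundred fifty-five (English words) → 1×1000 + 9×100 + 55 = 1955 (decimal)
Compute |2975 - 1955| = 1020
1020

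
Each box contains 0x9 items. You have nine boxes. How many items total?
Convert 0x9 (hexadecimal) → 9 (decimal)
Convert nine (English words) → 9 (decimal)
Compute 9 × 9 = 81
81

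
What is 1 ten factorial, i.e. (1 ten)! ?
Convert 1 ten (place-value notation) → 1×10 = 10 (decimal)
Compute 10! = 3628800
3628800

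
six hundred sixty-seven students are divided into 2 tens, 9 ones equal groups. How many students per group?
Convert six hundred sixty-seven (English words) → 6×100 + 67 = 667 (decimal)
Convert 2 tens, 9 ones (place-value notation) → 2×10 + 9 = 29 (decimal)
Compute 667 ÷ 29 = 23
23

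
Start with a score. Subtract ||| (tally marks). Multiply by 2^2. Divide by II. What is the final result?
Convert a score (colloquial) → 20 (decimal)
Start: 20
Convert ||| (tally marks) → 3 (decimal)
20 - 3 = 17
Convert 2^2 (power) → 4 (decimal)
17 × 4 = 68
Convert II (Roman numeral) → 1 + 1 = 2 (decimal)
68 ÷ 2 = 34
34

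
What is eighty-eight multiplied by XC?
Convert eighty-eight (English words) → 88 (decimal)
Convert XC (Roman numeral) → 90 (decimal)
Compute 88 × 90 = 7920
7920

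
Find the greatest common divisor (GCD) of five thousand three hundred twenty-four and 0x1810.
Convert five thousand three hundred twenty-four (English words) → 5×1000 + 3×100 + 24 = 5324 (decimal)
Convert 0x1810 (hexadecimal) → 1×4096 + 8×256 + 1×16 = 6160 (decimal)
Compute gcd(5324, 6160) = 44
44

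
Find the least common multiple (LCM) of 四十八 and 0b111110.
Convert 四十八 (Chinese numeral) → 4×10 + 8 = 48 (decimal)
Convert 0b111110 (binary) → 32 + 16 + 8 + 4 + 2 = 62 (decimal)
Compute lcm(48, 62) = 1488
1488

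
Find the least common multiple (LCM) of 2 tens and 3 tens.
Convert 2 tens (place-value notation) → 2×10 = 20 (decimal)
Convert 3 tens (place-value notation) → 3×10 = 30 (decimal)
Compute lcm(20, 30) = 60
60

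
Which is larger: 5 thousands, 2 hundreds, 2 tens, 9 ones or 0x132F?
Convert 5 thousands, 2 hundreds, 2 tens, 9 ones (place-value notation) → 5×1000 + 2×100 + 2×10 + 9 = 5229 (decimal)
Convert 0x132F (hexadecimal) → 1×4096 + 3×256 + 2×16 + 15 = 4911 (decimal)
Compare 5229 vs 4911: larger = 5229
5229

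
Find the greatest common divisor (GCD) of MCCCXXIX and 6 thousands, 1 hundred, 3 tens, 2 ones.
Convert MCCCXXIX (Roman numeral) → 1000 + 100 + 100 + 100 + 10 + 10 + 9 = 1329 (decimal)
Convert 6 thousands, 1 hundred, 3 tens, 2 ones (place-value notation) → 6×1000 + 1×100 + 3×10 + 2 = 6132 (decimal)
Compute gcd(1329, 6132) = 3
3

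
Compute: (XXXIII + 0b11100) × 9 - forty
Convert XXXIII (Roman numeral) → 10 + 10 + 10 + 1 + 1 + 1 = 33 (decimal)
Convert 0b11100 (binary) → 16 + 8 + 4 = 28 (decimal)
Convert forty (English words) → 40 (decimal)
Expression in decimal: (33 + 28) × 9 - 40
Parentheses first: 33 + 28 = 61
Multiply: 61 × 9 = 549
Subtract: 549 - 40 = 509
509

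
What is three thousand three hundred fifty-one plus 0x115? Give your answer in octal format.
Convert three thousand three hundred fifty-one (English words) → 3×1000 + 3×100 + 51 = 3351 (decimal)
Convert 0x115 (hexadecimal) → 1×256 + 1×16 + 5 = 277 (decimal)
Compute 3351 + 277 = 3628
Convert 3628 (decimal) → 3628 = 7×512 + 5×8 + 4 → 0o7054 (octal)
0o7054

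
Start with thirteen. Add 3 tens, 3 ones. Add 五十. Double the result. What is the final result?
Convert thirteen (English words) → 13 (decimal)
Start: 13
Convert 3 tens, 3 ones (place-value notation) → 3×10 + 3 = 33 (decimal)
13 + 33 = 46
Convert 五十 (Chinese numeral) → 5×10 = 50 (decimal)
46 + 50 = 96
96 × 2 = 192
192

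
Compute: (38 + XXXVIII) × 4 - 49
Convert XXXVIII (Roman numeral) → 10 + 10 + 10 + 5 + 1 + 1 + 1 = 38 (decimal)
Expression in decimal: (38 + 38) × 4 - 49
Parentheses first: 38 + 38 = 76
Multiply: 76 × 4 = 304
Subtract: 304 - 49 = 255
255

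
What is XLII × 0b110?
Convert XLII (Roman numeral) → 40 + 1 + 1 = 42 (decimal)
Convert 0b110 (binary) → 4 + 2 = 6 (decimal)
Compute 42 × 6 = 252
252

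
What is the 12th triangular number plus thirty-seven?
The 12th triangular number = 12×13/2 = 78
Convert thirty-seven (English words) → 37 (decimal)
Compute 78 + 37 = 115
115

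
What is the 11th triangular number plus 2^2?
The 11th triangular number = 11×12/2 = 66
Convert 2^2 (power) → 4 (decimal)
Compute 66 + 4 = 70
70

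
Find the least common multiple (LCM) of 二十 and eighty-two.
Convert 二十 (Chinese numeral) → 2×10 = 20 (decimal)
Convert eighty-two (English words) → 82 (decimal)
Compute lcm(20, 82) = 820
820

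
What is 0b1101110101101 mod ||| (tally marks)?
Convert 0b1101110101101 (binary) → 4096 + 2048 + 512 + 256 + 128 + 32 + 8 + 4 + 1 = 7085 (decimal)
Convert ||| (tally marks) → 3 (decimal)
Compute 7085 mod 3 = 2
2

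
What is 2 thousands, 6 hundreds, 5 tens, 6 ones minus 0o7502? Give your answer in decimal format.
Convert 2 thousands, 6 hundreds, 5 tens, 6 ones (place-value notation) → 2×1000 + 6×100 + 5×10 + 6 = 2656 (decimal)
Convert 0o7502 (octal) → 7×512 + 5×64 + 2 = 3906 (decimal)
Compute 2656 - 3906 = -1250
-1250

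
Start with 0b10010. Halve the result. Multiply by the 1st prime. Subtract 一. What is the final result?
Convert 0b10010 (binary) → 16 + 2 = 18 (decimal)
Start: 18
18 ÷ 2 = 9
Convert the 1st prime (prime index) → 2 (decimal)
9 × 2 = 18
Convert 一 (Chinese numeral) → 1 (decimal)
18 - 1 = 17
17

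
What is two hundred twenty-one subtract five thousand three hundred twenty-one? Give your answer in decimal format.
Convert two hundred twenty-one (English words) → 2×100 + 21 = 221 (decimal)
Convert five thousand three hundred twenty-one (English words) → 5×1000 + 3×100 + 21 = 5321 (decimal)
Compute 221 - 5321 = -5100
-5100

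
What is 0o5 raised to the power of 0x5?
Convert 0o5 (octal) → 5 (decimal)
Convert 0x5 (hexadecimal) → 5 (decimal)
Compute 5 ^ 5 = 3125
3125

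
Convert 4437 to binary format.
Convert 4437 (decimal) → 4437 = 4096 + 256 + 64 + 16 + 4 + 1 → 0b1000101010101 (binary)
0b1000101010101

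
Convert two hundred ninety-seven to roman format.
Convert two hundred ninety-seven (English words) → 2×100 + 97 = 297 (decimal)
Convert 297 (decimal) → 297 = 100 + 100 + 90 + 5 + 1 + 1 → CCXCVII (Roman numeral)
CCXCVII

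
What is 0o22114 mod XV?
Convert 0o22114 (octal) → 2×4096 + 2×512 + 1×64 + 1×8 + 4 = 9292 (decimal)
Convert XV (Roman numeral) → 10 + 5 = 15 (decimal)
Compute 9292 mod 15 = 7
7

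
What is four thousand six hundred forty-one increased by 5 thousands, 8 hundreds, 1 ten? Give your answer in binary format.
Convert four thousand six hundred forty-one (English words) → 4×1000 + 6×100 + 41 = 4641 (decimal)
Convert 5 thousands, 8 hundreds, 1 ten (place-value notation) → 5×1000 + 8×100 + 1×10 = 5810 (decimal)
Compute 4641 + 5810 = 10451
Convert 10451 (decimal) → 10451 = 8192 + 2048 + 128 + 64 + 16 + 2 + 1 → 0b10100011010011 (binary)
0b10100011010011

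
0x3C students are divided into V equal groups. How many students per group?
Convert 0x3C (hexadecimal) → 3×16 + 12 = 60 (decimal)
Convert V (Roman numeral) → 5 (decimal)
Compute 60 ÷ 5 = 12
12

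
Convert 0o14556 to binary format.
Convert 0o14556 (octal) → 1×4096 + 4×512 + 5×64 + 5×8 + 6 = 6510 (decimal)
Convert 6510 (decimal) → 6510 = 4096 + 2048 + 256 + 64 + 32 + 8 + 4 + 2 → 0b1100101101110 (binary)
0b1100101101110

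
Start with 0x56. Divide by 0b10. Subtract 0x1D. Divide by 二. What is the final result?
Convert 0x56 (hexadecimal) → 5×16 + 6 = 86 (decimal)
Start: 86
Convert 0b10 (binary) → 2 (decimal)
86 ÷ 2 = 43
Convert 0x1D (hexadecimal) → 1×16 + 13 = 29 (decimal)
43 - 29 = 14
Convert 二 (Chinese numeral) → 2 (decimal)
14 ÷ 2 = 7
7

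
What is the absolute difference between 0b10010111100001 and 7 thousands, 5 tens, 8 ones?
Convert 0b10010111100001 (binary) → 8192 + 1024 + 256 + 128 + 64 + 32 + 1 = 9697 (decimal)
Convert 7 thousands, 5 tens, 8 ones (place-value notation) → 7×1000 + 5×10 + 8 = 7058 (decimal)
Compute |9697 - 7058| = 2639
2639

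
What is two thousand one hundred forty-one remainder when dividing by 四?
Convert two thousand one hundred forty-one (English words) → 2×1000 + 1×100 + 41 = 2141 (decimal)
Convert 四 (Chinese numeral) → 4 (decimal)
Compute 2141 mod 4 = 1
1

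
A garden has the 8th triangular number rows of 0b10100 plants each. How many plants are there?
Convert 0b10100 (binary) → 16 + 4 = 20 (decimal)
Convert the 8th triangular number (triangular index) → 8×9/2 = 36 (decimal)
Compute 20 × 36 = 720
720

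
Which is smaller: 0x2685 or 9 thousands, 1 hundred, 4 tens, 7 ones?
Convert 0x2685 (hexadecimal) → 2×4096 + 6×256 + 8×16 + 5 = 9861 (decimal)
Convert 9 thousands, 1 hundred, 4 tens, 7 ones (place-value notation) → 9×1000 + 1×100 + 4×10 + 7 = 9147 (decimal)
Compare 9861 vs 9147: smaller = 9147
9147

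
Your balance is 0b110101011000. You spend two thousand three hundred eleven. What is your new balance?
Convert 0b110101011000 (binary) → 2048 + 1024 + 256 + 64 + 16 + 8 = 3416 (decimal)
Convert two thousand three hundred eleven (English words) → 2×1000 + 3×100 + 11 = 2311 (decimal)
Compute 3416 - 2311 = 1105
1105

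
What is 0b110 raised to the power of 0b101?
Convert 0b110 (binary) → 4 + 2 = 6 (decimal)
Convert 0b101 (binary) → 4 + 1 = 5 (decimal)
Compute 6 ^ 5 = 7776
7776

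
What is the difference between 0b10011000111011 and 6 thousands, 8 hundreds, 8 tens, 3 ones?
Convert 0b10011000111011 (binary) → 8192 + 1024 + 512 + 32 + 16 + 8 + 2 + 1 = 9787 (decimal)
Convert 6 thousands, 8 hundreds, 8 tens, 3 ones (place-value notation) → 6×1000 + 8×100 + 8×10 + 3 = 6883 (decimal)
Difference: |9787 - 6883| = 2904
2904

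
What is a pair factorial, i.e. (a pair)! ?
Convert a pair (colloquial) → 2 (decimal)
Compute 2! = 2
2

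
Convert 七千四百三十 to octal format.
Convert 七千四百三十 (Chinese numeral) → 7×1000 + 4×100 + 3×10 = 7430 (decimal)
Convert 7430 (decimal) → 7430 = 1×4096 + 6×512 + 4×64 + 6 → 0o16406 (octal)
0o16406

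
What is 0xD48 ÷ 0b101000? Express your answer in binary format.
Convert 0xD48 (hexadecimal) → 13×256 + 4×16 + 8 = 3400 (decimal)
Convert 0b101000 (binary) → 32 + 8 = 40 (decimal)
Compute 3400 ÷ 40 = 85
Convert 85 (decimal) → 85 = 64 + 16 + 4 + 1 → 0b1010101 (binary)
0b1010101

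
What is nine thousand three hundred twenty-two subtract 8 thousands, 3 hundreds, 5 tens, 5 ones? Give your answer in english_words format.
Convert nine thousand three hundred twenty-two (English words) → 9×1000 + 3×100 + 22 = 9322 (decimal)
Convert 8 thousands, 3 hundreds, 5 tens, 5 ones (place-value notation) → 8×1000 + 3×100 + 5×10 + 5 = 8355 (decimal)
Compute 9322 - 8355 = 967
Convert 967 (decimal) → 967 = 9×100 + 67 → nine hundred sixty-seven (English words)
nine hundred sixty-seven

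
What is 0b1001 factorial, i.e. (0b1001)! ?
Convert 0b1001 (binary) → 8 + 1 = 9 (decimal)
Compute 9! = 362880
362880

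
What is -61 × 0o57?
Convert 0o57 (octal) → 5×8 + 7 = 47 (decimal)
Compute -61 × 47 = -2867
-2867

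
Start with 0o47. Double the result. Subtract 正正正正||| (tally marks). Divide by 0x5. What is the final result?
Convert 0o47 (octal) → 4×8 + 7 = 39 (decimal)
Start: 39
39 × 2 = 78
Convert 正正正正||| (tally marks) → 5 + 5 + 5 + 5 + 3 = 23 (decimal)
78 - 23 = 55
Convert 0x5 (hexadecimal) → 5 (decimal)
55 ÷ 5 = 11
11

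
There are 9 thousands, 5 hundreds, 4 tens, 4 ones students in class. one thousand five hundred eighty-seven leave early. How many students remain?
Convert 9 thousands, 5 hundreds, 4 tens, 4 ones (place-value notation) → 9×1000 + 5×100 + 4×10 + 4 = 9544 (decimal)
Convert one thousand five hundred eighty-seven (English words) → 1×1000 + 5×100 + 87 = 1587 (decimal)
Compute 9544 - 1587 = 7957
7957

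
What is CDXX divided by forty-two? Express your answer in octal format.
Convert CDXX (Roman numeral) → 400 + 10 + 10 = 420 (decimal)
Convert forty-two (English words) → 42 (decimal)
Compute 420 ÷ 42 = 10
Convert 10 (decimal) → 10 = 1×8 + 2 → 0o12 (octal)
0o12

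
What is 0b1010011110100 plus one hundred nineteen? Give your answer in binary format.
Convert 0b1010011110100 (binary) → 4096 + 1024 + 128 + 64 + 32 + 16 + 4 = 5364 (decimal)
Convert one hundred nineteen (English words) → 1×100 + 19 = 119 (decimal)
Compute 5364 + 119 = 5483
Convert 5483 (decimal) → 5483 = 4096 + 1024 + 256 + 64 + 32 + 8 + 2 + 1 → 0b1010101101011 (binary)
0b1010101101011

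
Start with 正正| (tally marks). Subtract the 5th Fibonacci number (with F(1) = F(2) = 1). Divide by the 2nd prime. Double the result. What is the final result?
Convert 正正| (tally marks) → 5 + 5 + 1 = 11 (decimal)
Start: 11
Convert the 5th Fibonacci number (with F(1) = F(2) = 1) (Fibonacci index) → 1, 1, 2, 3, 5 → 5 (decimal)
11 - 5 = 6
Convert the 2nd prime (prime index) → 3 (decimal)
6 ÷ 3 = 2
2 × 2 = 4
4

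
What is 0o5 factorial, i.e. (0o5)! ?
Convert 0o5 (octal) → 5 (decimal)
Compute 5! = 120
120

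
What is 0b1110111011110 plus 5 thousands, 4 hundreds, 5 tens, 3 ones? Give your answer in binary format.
Convert 0b1110111011110 (binary) → 4096 + 2048 + 1024 + 256 + 128 + 64 + 16 + 8 + 4 + 2 = 7646 (decimal)
Convert 5 thousands, 4 hundreds, 5 tens, 3 ones (place-value notation) → 5×1000 + 4×100 + 5×10 + 3 = 5453 (decimal)
Compute 7646 + 5453 = 13099
Convert 13099 (decimal) → 13099 = 8192 + 4096 + 512 + 256 + 32 + 8 + 2 + 1 → 0b11001100101011 (binary)
0b11001100101011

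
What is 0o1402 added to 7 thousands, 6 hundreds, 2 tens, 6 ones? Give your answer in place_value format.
Convert 0o1402 (octal) → 1×512 + 4×64 + 2 = 770 (decimal)
Convert 7 thousands, 6 hundreds, 2 tens, 6 ones (place-value notation) → 7×1000 + 6×100 + 2×10 + 6 = 7626 (decimal)
Compute 770 + 7626 = 8396
Convert 8396 (decimal) → 8396 = 8×1000 + 3×100 + 9×10 + 6 → 8 thousands, 3 hundreds, 9 tens, 6 ones (place-value notation)
8 thousands, 3 hundreds, 9 tens, 6 ones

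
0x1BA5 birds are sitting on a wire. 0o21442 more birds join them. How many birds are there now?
Convert 0x1BA5 (hexadecimal) → 1×4096 + 11×256 + 10×16 + 5 = 7077 (decimal)
Convert 0o21442 (octal) → 2×4096 + 1×512 + 4×64 + 4×8 + 2 = 8994 (decimal)
Compute 7077 + 8994 = 16071
16071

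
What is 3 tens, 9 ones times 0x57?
Convert 3 tens, 9 ones (place-value notation) → 3×10 + 9 = 39 (decimal)
Convert 0x57 (hexadecimal) → 5×16 + 7 = 87 (decimal)
Compute 39 × 87 = 3393
3393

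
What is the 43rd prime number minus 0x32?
The 43rd prime number = 191
Convert 0x32 (hexadecimal) → 3×16 + 2 = 50 (decimal)
Compute 191 - 50 = 141
141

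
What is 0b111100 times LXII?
Convert 0b111100 (binary) → 32 + 16 + 8 + 4 = 60 (decimal)
Convert LXII (Roman numeral) → 50 + 10 + 1 + 1 = 62 (decimal)
Compute 60 × 62 = 3720
3720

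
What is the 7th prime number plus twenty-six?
The 7th prime number = 17
Convert twenty-six (English words) → 26 (decimal)
Compute 17 + 26 = 43
43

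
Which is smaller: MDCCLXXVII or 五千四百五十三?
Convert MDCCLXXVII (Roman numeral) → 1000 + 500 + 100 + 100 + 50 + 10 + 10 + 5 + 1 + 1 = 1777 (decimal)
Convert 五千四百五十三 (Chinese numeral) → 5×1000 + 4×100 + 5×10 + 3 = 5453 (decimal)
Compare 1777 vs 5453: smaller = 1777
1777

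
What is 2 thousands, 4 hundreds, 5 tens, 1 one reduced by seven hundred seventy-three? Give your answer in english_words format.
Convert 2 thousands, 4 hundreds, 5 tens, 1 one (place-value notation) → 2×1000 + 4×100 + 5×10 + 1 = 2451 (decimal)
Convert seven hundred seventy-three (English words) → 7×100 + 73 = 773 (decimal)
Compute 2451 - 773 = 1678
Convert 1678 (decimal) → 1678 = 1×1000 + 6×100 + 78 → one thousand six hundred seventy-eight (English words)
one thousand six hundred seventy-eight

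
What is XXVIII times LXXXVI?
Convert XXVIII (Roman numeral) → 10 + 10 + 5 + 1 + 1 + 1 = 28 (decimal)
Convert LXXXVI (Roman numeral) → 50 + 10 + 10 + 10 + 5 + 1 = 86 (decimal)
Compute 28 × 86 = 2408
2408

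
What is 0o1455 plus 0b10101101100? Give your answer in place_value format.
Convert 0o1455 (octal) → 1×512 + 4×64 + 5×8 + 5 = 813 (decimal)
Convert 0b10101101100 (binary) → 1024 + 256 + 64 + 32 + 8 + 4 = 1388 (decimal)
Compute 813 + 1388 = 2201
Convert 2201 (decimal) → 2201 = 2×1000 + 2×100 + 1 → 2 thousands, 2 hundreds, 1 one (place-value notation)
2 thousands, 2 hundreds, 1 one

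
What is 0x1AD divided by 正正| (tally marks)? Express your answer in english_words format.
Convert 0x1AD (hexadecimal) → 1×256 + 10×16 + 13 = 429 (decimal)
Convert 正正| (tally marks) → 5 + 5 + 1 = 11 (decimal)
Compute 429 ÷ 11 = 39
Convert 39 (decimal) → thirty-nine (English words)
thirty-nine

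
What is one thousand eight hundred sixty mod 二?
Convert one thousand eight hundred sixty (English words) → 1×1000 + 8×100 + 60 = 1860 (decimal)
Convert 二 (Chinese numeral) → 2 (decimal)
Compute 1860 mod 2 = 0
0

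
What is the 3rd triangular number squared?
The 3rd triangular number = 3×4/2 = 6
Compute 6² = 6 × 6 = 36
36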